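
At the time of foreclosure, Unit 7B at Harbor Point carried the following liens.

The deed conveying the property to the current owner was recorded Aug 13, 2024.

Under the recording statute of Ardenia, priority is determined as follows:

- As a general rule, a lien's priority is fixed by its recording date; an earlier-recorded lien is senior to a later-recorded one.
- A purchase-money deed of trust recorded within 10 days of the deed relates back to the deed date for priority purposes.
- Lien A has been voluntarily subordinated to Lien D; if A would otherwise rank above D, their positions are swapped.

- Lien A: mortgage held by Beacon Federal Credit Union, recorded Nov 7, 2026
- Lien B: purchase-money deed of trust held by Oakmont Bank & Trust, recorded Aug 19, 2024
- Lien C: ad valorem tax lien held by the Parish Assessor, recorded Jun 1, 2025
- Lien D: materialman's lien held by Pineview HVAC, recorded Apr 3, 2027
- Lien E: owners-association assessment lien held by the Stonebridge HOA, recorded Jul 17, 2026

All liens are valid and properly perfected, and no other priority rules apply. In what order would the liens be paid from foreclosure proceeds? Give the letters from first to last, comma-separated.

B, C, E, D, A

First, effective dates: B relates back to the deed date Aug 13, 2024.
Sorted by effective date: B (Aug 13, 2024), C (Jun 1, 2025), E (Jul 17, 2026), A (Nov 7, 2026), D (Apr 3, 2027).
Because A would otherwise rank above D, the subordination swaps them.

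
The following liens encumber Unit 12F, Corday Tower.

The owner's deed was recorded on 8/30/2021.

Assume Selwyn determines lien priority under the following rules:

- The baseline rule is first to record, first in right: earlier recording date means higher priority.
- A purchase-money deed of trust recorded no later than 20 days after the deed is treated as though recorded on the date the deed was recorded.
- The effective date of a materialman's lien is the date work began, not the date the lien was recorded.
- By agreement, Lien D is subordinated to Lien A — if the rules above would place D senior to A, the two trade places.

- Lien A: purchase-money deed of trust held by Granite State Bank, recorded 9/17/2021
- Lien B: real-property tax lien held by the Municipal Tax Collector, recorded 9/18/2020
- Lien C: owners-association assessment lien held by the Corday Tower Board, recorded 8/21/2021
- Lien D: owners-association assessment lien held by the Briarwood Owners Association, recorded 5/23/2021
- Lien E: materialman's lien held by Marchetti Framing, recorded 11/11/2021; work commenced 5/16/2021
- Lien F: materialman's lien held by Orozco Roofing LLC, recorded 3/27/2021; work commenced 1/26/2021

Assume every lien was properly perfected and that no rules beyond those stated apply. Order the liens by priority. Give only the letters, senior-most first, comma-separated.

Adjusting effective dates: A relates back to the deed date 8/30/2021; E relates back to 5/16/2021 (work commenced); F's effective date is 1/26/2021, when work began.
By effective date: B (9/18/2020), F (1/26/2021), E (5/16/2021), D (5/23/2021), C (8/21/2021), A (8/30/2021).
D is senior to A before the subordination, so the two trade places.

B, F, E, A, C, D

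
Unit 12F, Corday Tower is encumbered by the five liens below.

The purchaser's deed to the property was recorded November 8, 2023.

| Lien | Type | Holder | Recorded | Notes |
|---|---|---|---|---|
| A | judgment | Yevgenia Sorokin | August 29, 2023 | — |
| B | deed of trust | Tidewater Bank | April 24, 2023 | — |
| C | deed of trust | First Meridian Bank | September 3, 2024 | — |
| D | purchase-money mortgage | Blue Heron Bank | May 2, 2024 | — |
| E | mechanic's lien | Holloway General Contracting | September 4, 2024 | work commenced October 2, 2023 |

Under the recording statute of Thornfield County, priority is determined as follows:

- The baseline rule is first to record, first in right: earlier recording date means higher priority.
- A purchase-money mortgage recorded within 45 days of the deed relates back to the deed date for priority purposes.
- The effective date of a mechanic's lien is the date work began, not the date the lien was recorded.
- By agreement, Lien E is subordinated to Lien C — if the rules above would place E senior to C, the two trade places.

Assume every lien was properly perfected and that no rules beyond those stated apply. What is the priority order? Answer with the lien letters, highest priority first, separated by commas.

Effective dates after the stated exceptions: D was recorded 176 days after the deed — beyond 45 days — so no relation-back applies; E's effective date is October 2, 2023, when work began.
Ordering by effective date: B (April 24, 2023), A (August 29, 2023), E (October 2, 2023), D (May 2, 2024), C (September 3, 2024).
The subordination applies — E was senior to C — so E and C swap.

B, A, C, D, E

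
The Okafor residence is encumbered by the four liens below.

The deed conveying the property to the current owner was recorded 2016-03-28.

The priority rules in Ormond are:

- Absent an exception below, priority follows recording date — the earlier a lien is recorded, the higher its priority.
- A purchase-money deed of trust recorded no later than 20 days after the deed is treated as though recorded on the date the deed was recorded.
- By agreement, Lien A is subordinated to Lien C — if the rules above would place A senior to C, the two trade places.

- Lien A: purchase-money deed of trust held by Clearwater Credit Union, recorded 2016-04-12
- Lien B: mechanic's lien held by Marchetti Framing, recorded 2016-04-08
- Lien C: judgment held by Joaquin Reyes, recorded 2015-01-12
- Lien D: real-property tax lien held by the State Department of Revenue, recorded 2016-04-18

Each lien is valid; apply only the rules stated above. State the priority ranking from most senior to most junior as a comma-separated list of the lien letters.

Effective dates after the stated exceptions: A was recorded within the 20-day window, so its effective date is the deed date 2016-03-28.
Ordering by effective date: C (2015-01-12), A (2016-03-28), B (2016-04-08), D (2016-04-18).
Since A is not senior to C, the subordination leaves the order unchanged.

C, A, B, D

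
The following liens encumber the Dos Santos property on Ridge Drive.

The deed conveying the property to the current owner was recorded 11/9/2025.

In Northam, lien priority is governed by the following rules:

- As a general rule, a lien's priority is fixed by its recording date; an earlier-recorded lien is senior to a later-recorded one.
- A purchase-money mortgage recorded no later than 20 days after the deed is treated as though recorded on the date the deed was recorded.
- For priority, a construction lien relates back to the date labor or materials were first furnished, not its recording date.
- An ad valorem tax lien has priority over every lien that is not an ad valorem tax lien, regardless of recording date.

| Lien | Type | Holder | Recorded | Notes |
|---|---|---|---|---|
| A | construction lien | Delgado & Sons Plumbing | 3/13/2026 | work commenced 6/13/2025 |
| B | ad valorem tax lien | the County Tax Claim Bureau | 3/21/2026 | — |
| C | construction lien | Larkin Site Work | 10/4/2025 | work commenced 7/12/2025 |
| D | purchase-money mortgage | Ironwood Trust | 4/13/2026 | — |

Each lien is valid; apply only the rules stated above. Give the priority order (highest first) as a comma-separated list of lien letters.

Effective dates after the stated exceptions: A's effective date is 6/13/2025, when work began; C relates back to 7/12/2025 (work commenced); D missed the 20-day window (155 days after the deed), so its recording date stands.
B, as an ad valorem tax lien, has superpriority and ranks first.
Remaining liens by effective date: A (6/13/2025), C (7/12/2025), D (4/13/2026).

B, A, C, D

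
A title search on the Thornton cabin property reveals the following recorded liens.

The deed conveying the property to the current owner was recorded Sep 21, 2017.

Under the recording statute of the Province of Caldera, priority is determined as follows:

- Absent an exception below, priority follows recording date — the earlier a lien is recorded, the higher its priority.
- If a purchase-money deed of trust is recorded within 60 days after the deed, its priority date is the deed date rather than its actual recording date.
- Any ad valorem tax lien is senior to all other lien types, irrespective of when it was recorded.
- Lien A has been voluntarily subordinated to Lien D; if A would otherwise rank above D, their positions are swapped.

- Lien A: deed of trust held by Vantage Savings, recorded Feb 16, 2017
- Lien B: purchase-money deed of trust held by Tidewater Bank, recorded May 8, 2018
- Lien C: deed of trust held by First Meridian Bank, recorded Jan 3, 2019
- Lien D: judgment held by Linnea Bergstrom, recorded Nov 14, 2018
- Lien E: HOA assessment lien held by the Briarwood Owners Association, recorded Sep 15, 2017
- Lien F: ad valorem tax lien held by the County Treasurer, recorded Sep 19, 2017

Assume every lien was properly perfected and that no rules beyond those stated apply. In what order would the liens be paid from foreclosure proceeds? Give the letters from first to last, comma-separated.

F, D, E, B, A, C

Effective dates: B was recorded 229 days after the deed, outside the 60-day window, so it keeps its recording date.
F, as an ad valorem tax lien, has superpriority and ranks first.
Remaining liens by effective date: A (Feb 16, 2017), E (Sep 15, 2017), B (May 8, 2018), D (Nov 14, 2018), C (Jan 3, 2019).
A would otherwise be senior to D, so under the subordination agreement A and D exchange positions.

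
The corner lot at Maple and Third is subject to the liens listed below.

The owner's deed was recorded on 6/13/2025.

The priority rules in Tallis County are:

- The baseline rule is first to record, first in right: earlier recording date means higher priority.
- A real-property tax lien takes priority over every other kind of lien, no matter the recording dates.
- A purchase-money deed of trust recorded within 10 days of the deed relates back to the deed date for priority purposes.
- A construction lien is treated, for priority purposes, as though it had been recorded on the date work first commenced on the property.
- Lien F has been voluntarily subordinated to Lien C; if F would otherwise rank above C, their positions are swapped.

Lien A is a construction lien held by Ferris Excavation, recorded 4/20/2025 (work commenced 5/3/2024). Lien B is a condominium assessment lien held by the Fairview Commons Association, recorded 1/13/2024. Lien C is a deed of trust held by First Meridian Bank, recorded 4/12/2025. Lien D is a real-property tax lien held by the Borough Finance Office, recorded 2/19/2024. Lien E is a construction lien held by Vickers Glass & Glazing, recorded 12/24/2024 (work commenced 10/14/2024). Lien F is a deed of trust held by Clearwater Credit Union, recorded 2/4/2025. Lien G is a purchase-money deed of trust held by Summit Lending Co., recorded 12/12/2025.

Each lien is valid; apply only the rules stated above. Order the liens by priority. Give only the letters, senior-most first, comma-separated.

D, B, A, E, C, F, G

First, effective dates: A's effective date is 5/3/2024, when work began; E is treated as recorded 10/14/2024, the work-commencement date; G missed the 10-day window (182 days after the deed), so its recording date stands.
D is a real-property tax lien, so it outranks all other liens regardless of date.
Among the remaining liens, by effective date: B (1/13/2024), A (5/3/2024), E (10/14/2024), F (2/4/2025), C (4/12/2025), G (12/12/2025).
The subordination applies — F was senior to C — so F and C swap.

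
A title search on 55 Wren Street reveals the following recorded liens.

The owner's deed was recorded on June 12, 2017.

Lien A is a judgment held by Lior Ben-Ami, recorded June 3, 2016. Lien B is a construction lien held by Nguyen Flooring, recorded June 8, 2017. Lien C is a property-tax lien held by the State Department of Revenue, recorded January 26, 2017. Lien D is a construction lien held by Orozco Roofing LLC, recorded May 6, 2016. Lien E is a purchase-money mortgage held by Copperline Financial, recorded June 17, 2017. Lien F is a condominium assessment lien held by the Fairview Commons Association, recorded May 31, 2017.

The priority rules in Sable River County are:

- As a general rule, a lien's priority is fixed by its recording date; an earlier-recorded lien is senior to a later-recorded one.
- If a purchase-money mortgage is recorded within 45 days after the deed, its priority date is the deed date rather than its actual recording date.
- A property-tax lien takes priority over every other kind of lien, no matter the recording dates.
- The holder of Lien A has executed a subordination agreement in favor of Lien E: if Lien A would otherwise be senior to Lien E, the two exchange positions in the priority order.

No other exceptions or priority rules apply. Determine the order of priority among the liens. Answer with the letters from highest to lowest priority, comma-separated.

C, D, E, F, B, A

First, effective dates: E's effective date is the deed date, June 12, 2017.
C, as a property-tax lien, has superpriority and ranks first.
Ordering the rest by effective date: D (May 6, 2016), A (June 3, 2016), F (May 31, 2017), B (June 8, 2017), E (June 12, 2017).
A is senior to E before the subordination, so the two trade places.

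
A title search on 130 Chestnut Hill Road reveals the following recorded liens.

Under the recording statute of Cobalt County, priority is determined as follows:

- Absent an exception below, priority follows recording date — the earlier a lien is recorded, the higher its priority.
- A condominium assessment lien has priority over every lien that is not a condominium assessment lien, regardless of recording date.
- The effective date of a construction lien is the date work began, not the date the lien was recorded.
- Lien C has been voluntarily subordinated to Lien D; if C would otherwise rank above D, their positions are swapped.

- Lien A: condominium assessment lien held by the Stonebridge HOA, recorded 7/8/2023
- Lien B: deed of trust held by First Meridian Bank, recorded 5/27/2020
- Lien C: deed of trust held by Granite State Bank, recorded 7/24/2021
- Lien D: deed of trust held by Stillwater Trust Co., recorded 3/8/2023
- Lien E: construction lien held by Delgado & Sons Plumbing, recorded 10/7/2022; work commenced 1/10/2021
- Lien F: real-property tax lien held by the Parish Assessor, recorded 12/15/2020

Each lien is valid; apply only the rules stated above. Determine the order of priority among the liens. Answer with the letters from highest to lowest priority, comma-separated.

Effective dates: E is treated as recorded 1/10/2021, the work-commencement date.
A is a condominium assessment lien, so it outranks all other liens regardless of date.
Ordering the rest by effective date: B (5/27/2020), F (12/15/2020), E (1/10/2021), C (7/24/2021), D (3/8/2023).
C would otherwise be senior to D, so under the subordination agreement C and D exchange positions.

A, B, F, E, D, C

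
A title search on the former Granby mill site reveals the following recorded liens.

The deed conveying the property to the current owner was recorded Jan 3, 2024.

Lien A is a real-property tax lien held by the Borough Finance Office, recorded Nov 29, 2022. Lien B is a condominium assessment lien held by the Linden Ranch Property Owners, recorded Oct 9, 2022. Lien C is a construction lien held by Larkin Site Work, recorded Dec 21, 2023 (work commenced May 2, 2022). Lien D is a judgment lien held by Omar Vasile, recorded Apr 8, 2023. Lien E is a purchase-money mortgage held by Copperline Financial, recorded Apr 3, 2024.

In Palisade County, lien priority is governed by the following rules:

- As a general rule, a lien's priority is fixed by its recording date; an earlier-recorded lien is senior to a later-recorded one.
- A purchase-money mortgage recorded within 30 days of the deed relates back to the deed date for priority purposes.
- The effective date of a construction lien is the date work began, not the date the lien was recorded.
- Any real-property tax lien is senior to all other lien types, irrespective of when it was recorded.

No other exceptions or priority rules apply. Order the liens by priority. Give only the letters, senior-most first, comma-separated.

Effective dates: C's effective date is May 2, 2022, when work began; E missed the 30-day window (91 days after the deed), so its recording date stands.
A is a real-property tax lien and takes priority over every other lien.
Remaining liens by effective date: C (May 2, 2022), B (Oct 9, 2022), D (Apr 8, 2023), E (Apr 3, 2024).

A, C, B, D, E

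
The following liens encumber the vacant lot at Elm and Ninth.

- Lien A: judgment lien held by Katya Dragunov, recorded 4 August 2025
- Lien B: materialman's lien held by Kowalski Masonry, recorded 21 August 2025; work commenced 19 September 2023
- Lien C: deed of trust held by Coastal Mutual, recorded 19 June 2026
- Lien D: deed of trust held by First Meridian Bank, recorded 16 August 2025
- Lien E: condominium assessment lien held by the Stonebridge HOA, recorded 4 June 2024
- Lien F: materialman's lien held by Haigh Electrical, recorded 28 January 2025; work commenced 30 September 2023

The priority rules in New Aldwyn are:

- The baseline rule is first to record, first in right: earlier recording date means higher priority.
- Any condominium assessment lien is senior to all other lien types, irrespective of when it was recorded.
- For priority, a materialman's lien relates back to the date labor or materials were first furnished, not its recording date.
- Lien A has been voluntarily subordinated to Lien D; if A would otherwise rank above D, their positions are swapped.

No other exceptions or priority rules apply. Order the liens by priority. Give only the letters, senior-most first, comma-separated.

E, B, F, D, A, C

Effective dates after the stated exceptions: B's effective date is 19 September 2023, when work began; F relates back to 30 September 2023 (work commenced).
E is a condominium assessment lien, so it outranks all other liens regardless of date.
Ordering the rest by effective date: B (19 September 2023), F (30 September 2023), A (4 August 2025), D (16 August 2025), C (19 June 2026).
The subordination applies — A was senior to D — so A and D swap.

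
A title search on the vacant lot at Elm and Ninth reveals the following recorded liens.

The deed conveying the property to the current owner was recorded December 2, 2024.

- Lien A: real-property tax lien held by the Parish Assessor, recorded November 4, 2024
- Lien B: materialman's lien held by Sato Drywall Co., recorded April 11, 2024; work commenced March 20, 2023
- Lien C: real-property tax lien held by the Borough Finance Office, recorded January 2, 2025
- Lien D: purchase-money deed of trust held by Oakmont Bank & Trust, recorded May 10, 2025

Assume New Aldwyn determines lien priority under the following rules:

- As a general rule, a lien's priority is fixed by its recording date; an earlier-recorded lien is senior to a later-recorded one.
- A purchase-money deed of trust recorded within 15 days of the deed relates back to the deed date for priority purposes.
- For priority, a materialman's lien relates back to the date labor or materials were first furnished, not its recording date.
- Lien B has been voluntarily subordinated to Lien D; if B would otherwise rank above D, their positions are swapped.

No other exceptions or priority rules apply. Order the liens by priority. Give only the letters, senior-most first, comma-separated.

D, A, C, B

First, effective dates: B relates back to March 20, 2023 (work commenced); D was recorded 159 days after the deed — beyond 15 days — so no relation-back applies.
By effective date: B (March 20, 2023), A (November 4, 2024), C (January 2, 2025), D (May 10, 2025).
B is senior to D before the subordination, so the two trade places.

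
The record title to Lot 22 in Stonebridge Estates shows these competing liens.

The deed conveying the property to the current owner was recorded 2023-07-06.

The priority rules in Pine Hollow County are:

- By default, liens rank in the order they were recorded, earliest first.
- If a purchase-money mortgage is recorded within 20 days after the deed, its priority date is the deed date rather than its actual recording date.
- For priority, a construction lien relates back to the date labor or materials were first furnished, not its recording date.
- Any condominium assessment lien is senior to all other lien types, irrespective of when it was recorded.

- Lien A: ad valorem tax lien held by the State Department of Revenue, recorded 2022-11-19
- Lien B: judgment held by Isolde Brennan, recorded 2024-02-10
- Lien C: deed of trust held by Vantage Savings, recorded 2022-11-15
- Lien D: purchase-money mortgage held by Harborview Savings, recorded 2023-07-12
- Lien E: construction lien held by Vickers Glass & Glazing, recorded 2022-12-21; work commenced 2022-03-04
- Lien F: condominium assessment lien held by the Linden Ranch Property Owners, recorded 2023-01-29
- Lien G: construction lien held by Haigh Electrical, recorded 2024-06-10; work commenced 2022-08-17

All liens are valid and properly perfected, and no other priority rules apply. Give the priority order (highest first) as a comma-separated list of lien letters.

F, E, G, C, A, D, B

Effective dates after the stated exceptions: D was recorded within the 20-day window, so its effective date is the deed date 2023-07-06; E relates back to 2022-03-04 (work commenced); G relates back to 2022-08-17 (work commenced).
As a condominium assessment lien, F is senior to every other lien.
The other liens, earliest effective date first: E (2022-03-04), G (2022-08-17), C (2022-11-15), A (2022-11-19), D (2023-07-06), B (2024-02-10).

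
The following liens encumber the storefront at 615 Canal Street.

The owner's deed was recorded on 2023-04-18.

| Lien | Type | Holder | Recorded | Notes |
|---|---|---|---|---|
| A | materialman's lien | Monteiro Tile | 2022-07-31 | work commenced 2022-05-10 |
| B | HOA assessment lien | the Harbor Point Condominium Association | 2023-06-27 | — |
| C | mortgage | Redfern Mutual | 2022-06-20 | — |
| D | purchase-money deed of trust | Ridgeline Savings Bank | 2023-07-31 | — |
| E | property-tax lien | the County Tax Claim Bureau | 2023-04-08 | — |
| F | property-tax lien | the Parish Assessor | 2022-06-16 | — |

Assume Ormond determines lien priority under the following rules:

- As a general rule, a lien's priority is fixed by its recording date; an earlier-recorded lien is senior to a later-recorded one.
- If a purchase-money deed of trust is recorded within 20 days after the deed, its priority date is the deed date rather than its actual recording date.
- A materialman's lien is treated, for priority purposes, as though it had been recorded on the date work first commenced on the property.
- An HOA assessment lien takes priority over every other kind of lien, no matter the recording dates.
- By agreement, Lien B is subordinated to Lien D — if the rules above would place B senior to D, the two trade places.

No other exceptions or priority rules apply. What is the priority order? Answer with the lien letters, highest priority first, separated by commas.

Adjusting effective dates: A's effective date is 2022-05-10, when work began; D missed the 20-day window (104 days after the deed), so its recording date stands.
As an HOA assessment lien, B is senior to every other lien.
The other liens, earliest effective date first: A (2022-05-10), F (2022-06-16), C (2022-06-20), E (2023-04-08), D (2023-07-31).
B would otherwise be senior to D, so under the subordination agreement B and D exchange positions.

D, A, F, C, E, B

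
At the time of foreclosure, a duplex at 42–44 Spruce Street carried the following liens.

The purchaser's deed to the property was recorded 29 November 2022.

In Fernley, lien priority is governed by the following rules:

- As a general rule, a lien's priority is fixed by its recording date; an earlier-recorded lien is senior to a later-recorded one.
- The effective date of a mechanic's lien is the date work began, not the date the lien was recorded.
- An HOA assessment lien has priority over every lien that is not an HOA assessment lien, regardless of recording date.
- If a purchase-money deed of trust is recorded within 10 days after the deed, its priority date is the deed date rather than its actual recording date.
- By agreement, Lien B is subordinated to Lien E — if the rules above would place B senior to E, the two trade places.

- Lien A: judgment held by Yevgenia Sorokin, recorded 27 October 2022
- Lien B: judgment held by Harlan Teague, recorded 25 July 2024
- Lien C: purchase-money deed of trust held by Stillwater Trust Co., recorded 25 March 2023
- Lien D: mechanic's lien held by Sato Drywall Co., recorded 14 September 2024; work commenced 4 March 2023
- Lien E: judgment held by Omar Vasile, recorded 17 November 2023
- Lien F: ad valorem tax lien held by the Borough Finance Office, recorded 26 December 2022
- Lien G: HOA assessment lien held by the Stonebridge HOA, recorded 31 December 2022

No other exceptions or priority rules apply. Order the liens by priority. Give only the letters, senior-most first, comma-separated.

G, A, F, D, C, E, B

Effective dates after the stated exceptions: C missed the 10-day window (116 days after the deed), so its recording date stands; D's effective date is 4 March 2023, when work began.
G is an HOA assessment lien and takes priority over every other lien.
Among the remaining liens, by effective date: A (27 October 2022), F (26 December 2022), D (4 March 2023), C (25 March 2023), E (17 November 2023), B (25 July 2024).
B already ranks below E; the subordination has no effect.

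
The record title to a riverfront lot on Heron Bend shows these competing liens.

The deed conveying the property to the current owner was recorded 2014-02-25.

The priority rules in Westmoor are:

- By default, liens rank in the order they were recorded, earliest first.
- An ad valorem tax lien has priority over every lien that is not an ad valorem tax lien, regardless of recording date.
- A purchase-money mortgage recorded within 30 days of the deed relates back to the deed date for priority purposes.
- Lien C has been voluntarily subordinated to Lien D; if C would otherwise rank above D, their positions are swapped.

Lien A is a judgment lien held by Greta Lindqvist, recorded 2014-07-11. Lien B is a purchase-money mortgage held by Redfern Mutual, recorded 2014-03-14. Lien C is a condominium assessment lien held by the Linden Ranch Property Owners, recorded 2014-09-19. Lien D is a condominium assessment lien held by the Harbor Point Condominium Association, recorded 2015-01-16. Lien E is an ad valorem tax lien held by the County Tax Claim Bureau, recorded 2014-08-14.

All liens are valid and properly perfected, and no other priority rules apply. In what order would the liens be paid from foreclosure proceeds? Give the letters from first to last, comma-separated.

Effective dates after the stated exceptions: B was recorded within the 30-day window, so its effective date is the deed date 2014-02-25.
E, as an ad valorem tax lien, has superpriority and ranks first.
Ordering the rest by effective date: B (2014-02-25), A (2014-07-11), C (2014-09-19), D (2015-01-16).
C would otherwise be senior to D, so under the subordination agreement C and D exchange positions.

E, B, A, D, C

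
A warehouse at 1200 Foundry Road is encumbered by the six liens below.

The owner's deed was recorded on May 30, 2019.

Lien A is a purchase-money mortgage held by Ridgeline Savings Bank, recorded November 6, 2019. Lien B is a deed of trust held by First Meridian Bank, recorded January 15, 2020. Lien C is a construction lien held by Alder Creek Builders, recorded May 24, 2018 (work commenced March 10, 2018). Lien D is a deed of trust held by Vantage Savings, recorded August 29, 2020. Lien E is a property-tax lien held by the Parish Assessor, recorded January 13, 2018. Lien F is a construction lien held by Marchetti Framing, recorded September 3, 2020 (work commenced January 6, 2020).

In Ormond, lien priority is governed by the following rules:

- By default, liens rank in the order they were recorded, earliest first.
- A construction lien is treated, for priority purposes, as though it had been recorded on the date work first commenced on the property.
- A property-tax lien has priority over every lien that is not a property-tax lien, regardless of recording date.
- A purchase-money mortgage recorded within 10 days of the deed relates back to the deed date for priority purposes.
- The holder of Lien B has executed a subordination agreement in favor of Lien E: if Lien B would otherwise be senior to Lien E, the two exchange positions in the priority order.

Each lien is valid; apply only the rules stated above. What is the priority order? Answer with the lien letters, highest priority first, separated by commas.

E, C, A, F, B, D

Effective dates: A was recorded 160 days after the deed — beyond 10 days — so no relation-back applies; C is treated as recorded March 10, 2018, the work-commencement date; F's effective date is January 6, 2020, when work began.
As a property-tax lien, E is senior to every other lien.
Ordering the rest by effective date: C (March 10, 2018), A (November 6, 2019), F (January 6, 2020), B (January 15, 2020), D (August 29, 2020).
B is already junior to E, so the subordination agreement changes nothing.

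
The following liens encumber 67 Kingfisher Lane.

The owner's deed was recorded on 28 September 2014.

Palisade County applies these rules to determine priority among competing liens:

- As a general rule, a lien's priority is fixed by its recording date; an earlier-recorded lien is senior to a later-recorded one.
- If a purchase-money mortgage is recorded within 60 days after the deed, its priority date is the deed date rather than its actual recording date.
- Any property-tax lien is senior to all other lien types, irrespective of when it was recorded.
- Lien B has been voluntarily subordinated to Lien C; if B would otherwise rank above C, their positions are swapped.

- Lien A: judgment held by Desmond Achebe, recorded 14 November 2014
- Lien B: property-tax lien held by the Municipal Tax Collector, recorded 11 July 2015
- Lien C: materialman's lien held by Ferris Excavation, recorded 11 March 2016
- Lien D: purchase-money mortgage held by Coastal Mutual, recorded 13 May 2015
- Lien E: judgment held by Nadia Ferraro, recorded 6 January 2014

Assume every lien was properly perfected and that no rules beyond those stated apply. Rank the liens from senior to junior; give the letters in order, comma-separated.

First, effective dates: D was recorded 227 days after the deed, outside the 60-day window, so it keeps its recording date.
B is a property-tax lien and takes priority over every other lien.
Remaining liens by effective date: E (6 January 2014), A (14 November 2014), D (13 May 2015), C (11 March 2016).
B would otherwise be senior to C, so under the subordination agreement B and C exchange positions.

C, E, A, D, B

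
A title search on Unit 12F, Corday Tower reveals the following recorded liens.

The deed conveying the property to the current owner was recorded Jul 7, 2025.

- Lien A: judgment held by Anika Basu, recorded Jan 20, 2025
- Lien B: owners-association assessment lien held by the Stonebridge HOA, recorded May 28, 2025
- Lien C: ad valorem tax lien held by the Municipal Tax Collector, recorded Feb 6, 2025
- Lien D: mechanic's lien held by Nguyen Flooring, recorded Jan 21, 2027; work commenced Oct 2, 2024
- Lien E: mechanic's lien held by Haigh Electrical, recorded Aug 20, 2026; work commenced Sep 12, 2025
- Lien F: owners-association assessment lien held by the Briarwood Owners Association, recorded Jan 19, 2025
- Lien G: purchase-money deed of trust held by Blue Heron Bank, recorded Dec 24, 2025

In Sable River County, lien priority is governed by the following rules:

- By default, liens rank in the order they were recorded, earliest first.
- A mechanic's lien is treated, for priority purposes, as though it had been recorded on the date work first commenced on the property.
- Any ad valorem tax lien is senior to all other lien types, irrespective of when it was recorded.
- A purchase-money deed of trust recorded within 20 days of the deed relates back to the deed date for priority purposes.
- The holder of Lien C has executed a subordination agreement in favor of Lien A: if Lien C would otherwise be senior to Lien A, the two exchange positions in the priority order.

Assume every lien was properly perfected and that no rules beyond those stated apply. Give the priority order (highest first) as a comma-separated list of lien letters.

Adjusting effective dates: D relates back to Oct 2, 2024 (work commenced); E is treated as recorded Sep 12, 2025, the work-commencement date; G missed the 20-day window (170 days after the deed), so its recording date stands.
C, as an ad valorem tax lien, has superpriority and ranks first.
Among the remaining liens, by effective date: D (Oct 2, 2024), F (Jan 19, 2025), A (Jan 20, 2025), B (May 28, 2025), E (Sep 12, 2025), G (Dec 24, 2025).
C is senior to A before the subordination, so the two trade places.

A, D, F, C, B, E, G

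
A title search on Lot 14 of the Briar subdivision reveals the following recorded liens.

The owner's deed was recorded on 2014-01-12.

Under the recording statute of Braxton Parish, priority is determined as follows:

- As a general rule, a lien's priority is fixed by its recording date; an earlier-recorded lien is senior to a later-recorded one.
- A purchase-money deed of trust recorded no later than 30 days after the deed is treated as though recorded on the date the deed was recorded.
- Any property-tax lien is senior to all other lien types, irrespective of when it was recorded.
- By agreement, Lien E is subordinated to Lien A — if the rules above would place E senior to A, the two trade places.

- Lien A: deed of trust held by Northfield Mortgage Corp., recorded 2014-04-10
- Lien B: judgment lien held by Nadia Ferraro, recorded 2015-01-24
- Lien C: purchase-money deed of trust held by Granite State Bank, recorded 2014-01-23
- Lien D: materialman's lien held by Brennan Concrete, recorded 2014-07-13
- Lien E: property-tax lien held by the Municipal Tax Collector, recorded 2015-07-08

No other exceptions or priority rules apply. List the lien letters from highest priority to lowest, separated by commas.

First, effective dates: C's effective date is the deed date, 2014-01-12.
E is a property-tax lien and takes priority over every other lien.
The other liens, earliest effective date first: C (2014-01-12), A (2014-04-10), D (2014-07-13), B (2015-01-24).
The subordination applies — E was senior to A — so E and A swap.

A, C, E, D, B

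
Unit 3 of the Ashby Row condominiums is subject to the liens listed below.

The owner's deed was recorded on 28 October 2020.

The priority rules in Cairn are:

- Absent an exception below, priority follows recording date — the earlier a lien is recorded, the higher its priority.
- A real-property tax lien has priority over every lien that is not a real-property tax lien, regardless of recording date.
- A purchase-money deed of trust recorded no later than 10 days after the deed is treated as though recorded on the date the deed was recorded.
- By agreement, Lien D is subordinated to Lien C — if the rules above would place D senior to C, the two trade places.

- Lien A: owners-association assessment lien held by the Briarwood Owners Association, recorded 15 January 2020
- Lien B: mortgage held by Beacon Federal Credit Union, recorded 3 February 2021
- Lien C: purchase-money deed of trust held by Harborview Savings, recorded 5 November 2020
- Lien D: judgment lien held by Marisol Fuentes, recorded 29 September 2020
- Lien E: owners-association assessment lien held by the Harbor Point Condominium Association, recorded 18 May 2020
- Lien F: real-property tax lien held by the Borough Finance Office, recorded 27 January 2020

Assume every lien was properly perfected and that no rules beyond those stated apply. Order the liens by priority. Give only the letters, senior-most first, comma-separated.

Effective dates: C was recorded within the 10-day window, so its effective date is the deed date 28 October 2020.
F is a real-property tax lien, so it outranks all other liens regardless of date.
Ordering the rest by effective date: A (15 January 2020), E (18 May 2020), D (29 September 2020), C (28 October 2020), B (3 February 2021).
The subordination applies — D was senior to C — so D and C swap.

F, A, E, C, D, B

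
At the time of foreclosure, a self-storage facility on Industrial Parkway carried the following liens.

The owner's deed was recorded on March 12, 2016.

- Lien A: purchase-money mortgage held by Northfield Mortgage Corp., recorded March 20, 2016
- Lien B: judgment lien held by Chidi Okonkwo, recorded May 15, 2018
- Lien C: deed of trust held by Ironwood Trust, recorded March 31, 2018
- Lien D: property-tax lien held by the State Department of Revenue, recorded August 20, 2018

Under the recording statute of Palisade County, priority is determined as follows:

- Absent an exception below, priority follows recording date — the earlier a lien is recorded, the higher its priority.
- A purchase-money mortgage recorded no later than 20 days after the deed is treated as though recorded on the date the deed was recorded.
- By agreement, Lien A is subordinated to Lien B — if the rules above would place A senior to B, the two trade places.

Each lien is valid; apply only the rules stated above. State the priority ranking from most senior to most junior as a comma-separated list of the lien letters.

B, C, A, D

Effective dates: A relates back to the deed date March 12, 2016.
By effective date: A (March 12, 2016), C (March 31, 2018), B (May 15, 2018), D (August 20, 2018).
A would otherwise be senior to B, so under the subordination agreement A and B exchange positions.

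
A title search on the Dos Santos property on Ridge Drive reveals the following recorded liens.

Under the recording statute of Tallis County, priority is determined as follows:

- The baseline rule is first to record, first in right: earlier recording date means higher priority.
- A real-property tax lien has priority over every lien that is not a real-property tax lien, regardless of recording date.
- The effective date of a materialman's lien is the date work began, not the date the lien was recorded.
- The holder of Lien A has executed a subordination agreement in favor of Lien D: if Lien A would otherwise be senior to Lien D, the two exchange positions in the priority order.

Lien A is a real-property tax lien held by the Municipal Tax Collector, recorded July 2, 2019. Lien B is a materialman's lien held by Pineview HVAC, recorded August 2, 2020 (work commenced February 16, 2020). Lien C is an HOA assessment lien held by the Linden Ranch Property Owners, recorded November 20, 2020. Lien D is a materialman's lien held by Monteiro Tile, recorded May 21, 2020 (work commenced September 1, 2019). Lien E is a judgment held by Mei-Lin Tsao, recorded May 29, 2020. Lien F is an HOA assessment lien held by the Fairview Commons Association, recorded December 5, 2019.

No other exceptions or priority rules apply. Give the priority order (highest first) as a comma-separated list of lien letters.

Adjusting effective dates: B's effective date is February 16, 2020, when work began; D relates back to September 1, 2019 (work commenced).
A is a real-property tax lien, so it outranks all other liens regardless of date.
The other liens, earliest effective date first: D (September 1, 2019), F (December 5, 2019), B (February 16, 2020), E (May 29, 2020), C (November 20, 2020).
The subordination applies — A was senior to D — so A and D swap.

D, A, F, B, E, C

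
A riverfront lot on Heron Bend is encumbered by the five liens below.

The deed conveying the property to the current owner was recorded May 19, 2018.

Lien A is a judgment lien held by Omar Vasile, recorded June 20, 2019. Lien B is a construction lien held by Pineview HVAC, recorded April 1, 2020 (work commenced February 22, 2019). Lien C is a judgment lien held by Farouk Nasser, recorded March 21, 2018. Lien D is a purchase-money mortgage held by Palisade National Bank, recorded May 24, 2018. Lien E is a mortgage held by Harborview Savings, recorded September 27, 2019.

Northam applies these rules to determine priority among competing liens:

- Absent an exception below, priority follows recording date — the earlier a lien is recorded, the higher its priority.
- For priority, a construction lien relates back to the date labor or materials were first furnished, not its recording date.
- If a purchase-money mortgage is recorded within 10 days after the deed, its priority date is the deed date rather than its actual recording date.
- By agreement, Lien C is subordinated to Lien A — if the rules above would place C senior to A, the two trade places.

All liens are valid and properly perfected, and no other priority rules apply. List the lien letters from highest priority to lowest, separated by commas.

A, D, B, C, E

Effective dates after the stated exceptions: B's effective date is February 22, 2019, when work began; D was recorded within the 10-day window, so its effective date is the deed date May 19, 2018.
Sorted by effective date: C (March 21, 2018), D (May 19, 2018), B (February 22, 2019), A (June 20, 2019), E (September 27, 2019).
Because C would otherwise rank above A, the subordination swaps them.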